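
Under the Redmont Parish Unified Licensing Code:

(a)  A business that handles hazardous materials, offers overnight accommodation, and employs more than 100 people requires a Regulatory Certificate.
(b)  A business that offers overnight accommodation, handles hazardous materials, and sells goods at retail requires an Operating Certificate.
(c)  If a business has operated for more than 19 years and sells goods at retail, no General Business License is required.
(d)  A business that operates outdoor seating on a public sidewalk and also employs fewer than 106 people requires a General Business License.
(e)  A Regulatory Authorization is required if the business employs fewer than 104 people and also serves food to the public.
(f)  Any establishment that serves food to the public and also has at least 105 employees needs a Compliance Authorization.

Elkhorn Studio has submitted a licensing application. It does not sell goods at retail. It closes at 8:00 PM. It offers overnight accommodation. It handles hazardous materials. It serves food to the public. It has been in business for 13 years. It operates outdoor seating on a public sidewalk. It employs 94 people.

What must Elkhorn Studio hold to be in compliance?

General Business License, Regulatory Authorization

(a) handles hazardous materials; offers overnight accommodation; employees 94 ≤ 100 → Regulatory Certificate not required.
(b) offers overnight accommodation; handles hazardous materials; does not sell goods at retail → Operating Certificate not required.
(c) years in business 13 ≤ 19; does not sell goods at retail → General Business License exemption does not apply.
(d) operates outdoor seating on a public sidewalk; employees 94 < 106 → General Business License required.
(e) employees 94 < 104; serves food to the public → Regulatory Authorization required.
(f) serves food to the public; employees 94 < 105 → Compliance Authorization not required.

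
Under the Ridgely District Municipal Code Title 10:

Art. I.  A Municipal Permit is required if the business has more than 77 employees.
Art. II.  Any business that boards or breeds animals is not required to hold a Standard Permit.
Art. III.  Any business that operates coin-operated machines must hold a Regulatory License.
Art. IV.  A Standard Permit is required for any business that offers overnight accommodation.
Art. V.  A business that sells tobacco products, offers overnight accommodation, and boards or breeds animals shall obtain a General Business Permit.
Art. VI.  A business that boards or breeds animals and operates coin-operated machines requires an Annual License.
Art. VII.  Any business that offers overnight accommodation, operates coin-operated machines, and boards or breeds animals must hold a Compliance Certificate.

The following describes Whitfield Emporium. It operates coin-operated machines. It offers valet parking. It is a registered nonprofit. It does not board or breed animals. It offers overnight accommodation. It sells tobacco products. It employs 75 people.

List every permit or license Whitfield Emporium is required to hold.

Regulatory License, Standard Permit

Art. I. employees 75 ≤ 77 → Municipal Permit not required.
Art. II. does not board or breed animals → Standard Permit exemption does not apply.
Art. III. operates coin-operated machines → Regulatory License required.
Art. IV. offers overnight accommodation → Standard Permit required.
Art. V. sells tobacco products; offers overnight accommodation; does not board or breed animals → General Business Permit not required.
Art. VI. does not board or breed animals; operates coin-operated machines → Annual License not required.
Art. VII. offers overnight accommodation; operates coin-operated machines; does not board or breed animals → Compliance Certificate not required.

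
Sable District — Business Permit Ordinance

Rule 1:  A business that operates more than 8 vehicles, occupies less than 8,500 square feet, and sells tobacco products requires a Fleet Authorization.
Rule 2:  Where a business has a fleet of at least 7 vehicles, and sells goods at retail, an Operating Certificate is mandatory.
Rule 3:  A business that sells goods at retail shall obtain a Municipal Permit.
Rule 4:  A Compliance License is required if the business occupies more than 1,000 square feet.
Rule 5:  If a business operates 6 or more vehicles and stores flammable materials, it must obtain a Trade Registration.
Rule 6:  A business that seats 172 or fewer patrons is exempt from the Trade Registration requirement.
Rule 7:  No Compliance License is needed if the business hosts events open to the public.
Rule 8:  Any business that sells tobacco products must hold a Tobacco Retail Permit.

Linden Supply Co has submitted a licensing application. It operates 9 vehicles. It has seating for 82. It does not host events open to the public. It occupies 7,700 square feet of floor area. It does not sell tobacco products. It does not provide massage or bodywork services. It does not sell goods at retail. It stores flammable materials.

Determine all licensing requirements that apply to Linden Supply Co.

Rule 1: vehicles 9 > 8; floor area 7,700 square feet < 8,500 square feet; does not sell tobacco products → Fleet Authorization not required.
Rule 2: vehicles 9 ≥ 7; does not sell goods at retail → Operating Certificate not required.
Rule 3: does not sell goods at retail → Municipal Permit not required.
Rule 4: floor area 7,700 square feet > 1,000 square feet → Compliance License required.
Rule 5: vehicles 9 ≥ 6; stores flammable materials → Trade Registration required.
Rule 6: seating 82 ≤ 172 → exempt from Trade Registration.
Rule 7: does not host events open to the public → Compliance License exemption does not apply.
Rule 8: does not sell tobacco products → Tobacco Retail Permit not required.

Compliance License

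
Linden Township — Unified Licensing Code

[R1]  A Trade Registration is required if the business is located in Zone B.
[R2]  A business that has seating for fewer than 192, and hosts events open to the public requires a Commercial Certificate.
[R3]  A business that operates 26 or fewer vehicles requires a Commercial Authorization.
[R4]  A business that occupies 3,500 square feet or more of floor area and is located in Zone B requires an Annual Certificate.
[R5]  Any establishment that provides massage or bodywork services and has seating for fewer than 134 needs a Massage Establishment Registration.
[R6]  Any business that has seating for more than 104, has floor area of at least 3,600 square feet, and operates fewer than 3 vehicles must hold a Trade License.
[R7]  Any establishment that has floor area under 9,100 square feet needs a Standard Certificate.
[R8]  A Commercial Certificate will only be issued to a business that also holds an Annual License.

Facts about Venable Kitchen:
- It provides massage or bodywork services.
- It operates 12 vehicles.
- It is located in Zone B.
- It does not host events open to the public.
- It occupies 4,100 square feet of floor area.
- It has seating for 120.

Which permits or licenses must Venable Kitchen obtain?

Annual Certificate, Commercial Authorization, Massage Establishment Registration, Standard Certificate, Trade Registration

[R1] is located in Zone B → Trade Registration required.
[R2] seating 120 < 192; does not host events open to the public → Commercial Certificate not required.
[R3] vehicles 12 ≤ 26 → Commercial Authorization required.
[R4] floor area 4,100 square feet ≥ 3,500 square feet; is located in Zone B → Annual Certificate required.
[R5] provides massage or bodywork services; seating 120 < 134 → Massage Establishment Registration required.
[R6] seating 120 > 104; floor area 4,100 square feet ≥ 3,600 square feet; vehicles 12 ≥ 3 → Trade License not required.
[R7] floor area 4,100 square feet < 9,100 square feet → Standard Certificate required.
[R8] Commercial Certificate is not required → no effect.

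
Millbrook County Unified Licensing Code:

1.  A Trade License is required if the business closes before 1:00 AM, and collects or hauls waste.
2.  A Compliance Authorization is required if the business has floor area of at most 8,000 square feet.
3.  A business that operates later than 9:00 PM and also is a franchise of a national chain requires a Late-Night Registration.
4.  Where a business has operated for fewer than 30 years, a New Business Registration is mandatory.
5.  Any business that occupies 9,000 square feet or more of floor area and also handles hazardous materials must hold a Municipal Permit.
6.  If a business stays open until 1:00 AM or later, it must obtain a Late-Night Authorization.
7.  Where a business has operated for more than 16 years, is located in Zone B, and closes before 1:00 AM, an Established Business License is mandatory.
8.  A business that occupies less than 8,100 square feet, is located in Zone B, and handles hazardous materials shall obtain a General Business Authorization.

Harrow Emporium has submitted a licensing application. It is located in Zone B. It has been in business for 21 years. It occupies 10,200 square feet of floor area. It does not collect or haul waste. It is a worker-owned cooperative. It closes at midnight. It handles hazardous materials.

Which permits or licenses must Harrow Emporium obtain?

1. closes midnight, at/before 1:00 AM; does not collect or haul waste → Trade License not required.
2. floor area 10,200 square feet > 8,000 square feet → Compliance Authorization not required.
3. closes midnight, after 9:00 PM; is a worker-owned cooperative (not: is a franchise of a national chain) → Late-Night Registration not required.
4. years in business 21 < 30 → New Business Registration required.
5. floor area 10,200 square feet ≥ 9,000 square feet; handles hazardous materials → Municipal Permit required.
6. closes midnight, at/before 1:00 AM → Late-Night Authorization not required.
7. years in business 21 > 16; is located in Zone B; closes midnight, at/before 1:00 AM → Established Business License required.
8. floor area 10,200 square feet ≥ 8,100 square feet; is located in Zone B; handles hazardous materials → General Business Authorization not required.

Established Business License, Municipal Permit, New Business Registration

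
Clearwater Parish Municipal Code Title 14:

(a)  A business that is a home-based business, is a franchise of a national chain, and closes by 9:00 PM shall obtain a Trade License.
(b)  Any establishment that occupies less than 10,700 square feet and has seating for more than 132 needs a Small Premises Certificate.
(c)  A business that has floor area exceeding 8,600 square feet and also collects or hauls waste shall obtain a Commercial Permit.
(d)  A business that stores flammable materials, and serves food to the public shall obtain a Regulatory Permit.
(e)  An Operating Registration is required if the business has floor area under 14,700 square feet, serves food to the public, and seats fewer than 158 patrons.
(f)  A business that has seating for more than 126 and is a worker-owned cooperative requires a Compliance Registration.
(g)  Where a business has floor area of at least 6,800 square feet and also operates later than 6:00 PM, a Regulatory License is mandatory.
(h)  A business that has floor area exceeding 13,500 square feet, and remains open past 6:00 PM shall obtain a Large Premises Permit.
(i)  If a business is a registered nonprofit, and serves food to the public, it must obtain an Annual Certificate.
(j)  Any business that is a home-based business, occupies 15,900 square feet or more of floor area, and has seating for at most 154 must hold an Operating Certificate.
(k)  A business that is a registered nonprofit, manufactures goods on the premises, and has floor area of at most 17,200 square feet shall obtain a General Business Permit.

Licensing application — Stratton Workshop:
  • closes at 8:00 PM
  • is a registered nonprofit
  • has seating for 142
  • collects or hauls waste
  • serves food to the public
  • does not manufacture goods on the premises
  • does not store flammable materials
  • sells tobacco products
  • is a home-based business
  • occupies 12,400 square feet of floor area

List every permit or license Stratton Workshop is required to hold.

Annual Certificate, Commercial Permit, Operating Registration, Regulatory License

(a) is a home-based business; is a registered nonprofit (not: is a franchise of a national chain); closes 8:00 PM, at/before 9:00 PM → Trade License not required.
(b) floor area 12,400 square feet ≥ 10,700 square feet; seating 142 > 132 → Small Premises Certificate not required.
(c) floor area 12,400 square feet > 8,600 square feet; collects or hauls waste → Commercial Permit required.
(d) does not store flammable materials; serves food to the public → Regulatory Permit not required.
(e) floor area 12,400 square feet < 14,700 square feet; serves food to the public; seating 142 < 158 → Operating Registration required.
(f) seating 142 > 126; is a registered nonprofit (not: is a worker-owned cooperative) → Compliance Registration not required.
(g) floor area 12,400 square feet ≥ 6,800 square feet; closes 8:00 PM, after 6:00 PM → Regulatory License required.
(h) floor area 12,400 square feet ≤ 13,500 square feet; closes 8:00 PM, after 6:00 PM → Large Premises Permit not required.
(i) is a registered nonprofit; serves food to the public → Annual Certificate required.
(j) is a home-based business; floor area 12,400 square feet < 15,900 square feet; seating 142 ≤ 154 → Operating Certificate not required.
(k) is a registered nonprofit; does not manufacture goods on the premises; floor area 12,400 square feet ≤ 17,200 square feet → General Business Permit not required.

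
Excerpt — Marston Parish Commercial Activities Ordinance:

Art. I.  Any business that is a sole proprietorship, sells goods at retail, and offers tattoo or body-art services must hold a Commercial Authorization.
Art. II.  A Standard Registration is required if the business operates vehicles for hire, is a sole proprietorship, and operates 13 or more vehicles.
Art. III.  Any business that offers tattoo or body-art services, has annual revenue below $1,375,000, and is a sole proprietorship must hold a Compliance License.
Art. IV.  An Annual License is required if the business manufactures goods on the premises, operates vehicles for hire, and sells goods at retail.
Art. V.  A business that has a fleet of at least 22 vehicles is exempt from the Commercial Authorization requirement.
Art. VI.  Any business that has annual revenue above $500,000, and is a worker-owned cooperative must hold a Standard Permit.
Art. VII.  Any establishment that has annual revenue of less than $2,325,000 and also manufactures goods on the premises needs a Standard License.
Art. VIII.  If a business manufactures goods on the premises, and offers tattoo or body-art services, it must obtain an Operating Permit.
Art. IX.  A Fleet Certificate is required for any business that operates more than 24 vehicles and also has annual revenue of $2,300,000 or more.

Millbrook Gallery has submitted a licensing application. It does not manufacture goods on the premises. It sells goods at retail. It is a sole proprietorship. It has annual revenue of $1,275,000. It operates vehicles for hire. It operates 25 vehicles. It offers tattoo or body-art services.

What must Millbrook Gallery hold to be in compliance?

Compliance License, Standard Registration

Art. I. is a sole proprietorship; sells goods at retail; offers tattoo or body-art services → Commercial Authorization required.
Art. II. operates vehicles for hire; is a sole proprietorship; vehicles 25 ≥ 13 → Standard Registration required.
Art. III. offers tattoo or body-art services; revenue $1,275,000 < $1,375,000; is a sole proprietorship → Compliance License required.
Art. IV. does not manufacture goods on the premises; operates vehicles for hire; sells goods at retail → Annual License not required.
Art. V. vehicles 25 ≥ 22 → exempt from Commercial Authorization.
Art. VI. revenue $1,275,000 > $500,000; is a sole proprietorship (not: is a worker-owned cooperative) → Standard Permit not required.
Art. VII. revenue $1,275,000 < $2,325,000; does not manufacture goods on the premises → Standard License not required.
Art. VIII. does not manufacture goods on the premises; offers tattoo or body-art services → Operating Permit not required.
Art. IX. vehicles 25 > 24; revenue $1,275,000 < $2,300,000 → Fleet Certificate not required.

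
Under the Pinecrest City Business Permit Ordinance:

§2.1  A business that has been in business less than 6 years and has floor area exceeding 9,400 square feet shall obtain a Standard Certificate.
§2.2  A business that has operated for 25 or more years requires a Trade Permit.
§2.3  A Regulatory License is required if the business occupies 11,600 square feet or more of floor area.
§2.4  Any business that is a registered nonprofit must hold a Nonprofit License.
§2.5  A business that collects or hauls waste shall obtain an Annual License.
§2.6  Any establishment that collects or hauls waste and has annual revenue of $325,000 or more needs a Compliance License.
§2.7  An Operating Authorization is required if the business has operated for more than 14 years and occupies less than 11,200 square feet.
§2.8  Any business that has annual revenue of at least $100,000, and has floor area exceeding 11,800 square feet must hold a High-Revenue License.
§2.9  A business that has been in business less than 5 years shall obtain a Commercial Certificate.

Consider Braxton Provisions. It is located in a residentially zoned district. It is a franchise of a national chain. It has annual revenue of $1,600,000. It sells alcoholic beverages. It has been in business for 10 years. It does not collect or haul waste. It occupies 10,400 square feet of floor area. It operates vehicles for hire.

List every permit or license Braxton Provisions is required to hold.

§2.1 years in business 10 ≥ 6; floor area 10,400 square feet > 9,400 square feet → Standard Certificate not required.
§2.2 years in business 10 < 25 → Trade Permit not required.
§2.3 floor area 10,400 square feet < 11,600 square feet → Regulatory License not required.
§2.4 is a franchise of a national chain (not: is a registered nonprofit) → Nonprofit License not required.
§2.5 does not collect or haul waste → Annual License not required.
§2.6 does not collect or haul waste; revenue $1,600,000 ≥ $325,000 → Compliance License not required.
§2.7 years in business 10 ≤ 14; floor area 10,400 square feet < 11,200 square feet → Operating Authorization not required.
§2.8 revenue $1,600,000 ≥ $100,000; floor area 10,400 square feet ≤ 11,800 square feet → High-Revenue License not required.
§2.9 years in business 10 ≥ 5 → Commercial Certificate not required.

None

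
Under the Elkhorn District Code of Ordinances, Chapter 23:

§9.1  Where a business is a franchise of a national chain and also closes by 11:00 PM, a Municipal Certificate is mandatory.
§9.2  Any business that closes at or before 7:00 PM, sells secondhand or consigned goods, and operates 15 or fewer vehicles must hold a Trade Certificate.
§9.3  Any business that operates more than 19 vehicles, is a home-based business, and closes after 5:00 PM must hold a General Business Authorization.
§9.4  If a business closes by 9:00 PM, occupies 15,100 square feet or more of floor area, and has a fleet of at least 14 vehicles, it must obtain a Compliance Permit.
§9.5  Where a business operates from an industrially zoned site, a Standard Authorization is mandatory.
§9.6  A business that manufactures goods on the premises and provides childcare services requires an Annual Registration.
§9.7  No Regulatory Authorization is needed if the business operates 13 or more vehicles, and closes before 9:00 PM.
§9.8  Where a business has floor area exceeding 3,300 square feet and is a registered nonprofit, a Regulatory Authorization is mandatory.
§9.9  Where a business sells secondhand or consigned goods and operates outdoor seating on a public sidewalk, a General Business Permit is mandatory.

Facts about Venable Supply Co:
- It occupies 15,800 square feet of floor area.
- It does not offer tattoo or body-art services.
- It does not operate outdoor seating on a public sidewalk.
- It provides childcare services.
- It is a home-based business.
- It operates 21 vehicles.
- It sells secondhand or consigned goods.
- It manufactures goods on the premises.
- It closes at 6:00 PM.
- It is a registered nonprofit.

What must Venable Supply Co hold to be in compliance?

Annual Registration, Compliance Permit, General Business Authorization

§9.1 is a registered nonprofit (not: is a franchise of a national chain); closes 6:00 PM, at/before 11:00 PM → Municipal Certificate not required.
§9.2 closes 6:00 PM, at/before 7:00 PM; sells secondhand or consigned goods; vehicles 21 > 15 → Trade Certificate not required.
§9.3 vehicles 21 > 19; is a home-based business; closes 6:00 PM, after 5:00 PM → General Business Authorization required.
§9.4 closes 6:00 PM, at/before 9:00 PM; floor area 15,800 square feet ≥ 15,100 square feet; vehicles 21 ≥ 14 → Compliance Permit required.
§9.5 is a home-based business (not: operates from an industrially zoned site) → Standard Authorization not required.
§9.6 manufactures goods on the premises; provides childcare services → Annual Registration required.
§9.7 vehicles 21 ≥ 13; closes 6:00 PM, at/before 9:00 PM → exempt from Regulatory Authorization.
§9.8 floor area 15,800 square feet > 3,300 square feet; is a registered nonprofit → Regulatory Authorization required.
§9.9 sells secondhand or consigned goods; does not operate outdoor seating on a public sidewalk → General Business Permit not required.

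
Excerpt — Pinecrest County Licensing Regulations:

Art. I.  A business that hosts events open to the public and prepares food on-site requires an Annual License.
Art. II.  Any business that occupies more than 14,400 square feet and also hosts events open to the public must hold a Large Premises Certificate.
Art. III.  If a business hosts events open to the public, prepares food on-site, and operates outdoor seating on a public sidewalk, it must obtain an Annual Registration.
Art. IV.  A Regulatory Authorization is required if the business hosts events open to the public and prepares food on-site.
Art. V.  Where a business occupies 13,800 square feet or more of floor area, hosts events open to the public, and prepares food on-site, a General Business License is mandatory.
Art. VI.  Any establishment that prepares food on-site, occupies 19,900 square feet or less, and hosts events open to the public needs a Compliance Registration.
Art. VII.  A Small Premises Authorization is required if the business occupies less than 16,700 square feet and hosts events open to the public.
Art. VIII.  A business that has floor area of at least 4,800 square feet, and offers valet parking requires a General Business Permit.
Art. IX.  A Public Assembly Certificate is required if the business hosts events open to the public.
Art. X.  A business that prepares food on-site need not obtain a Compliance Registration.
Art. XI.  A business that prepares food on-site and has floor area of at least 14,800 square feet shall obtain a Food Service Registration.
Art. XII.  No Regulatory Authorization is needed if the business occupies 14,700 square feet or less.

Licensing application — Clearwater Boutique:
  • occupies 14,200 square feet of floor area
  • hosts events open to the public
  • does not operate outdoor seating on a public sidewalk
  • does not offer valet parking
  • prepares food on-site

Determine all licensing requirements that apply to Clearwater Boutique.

Art. I. hosts events open to the public; prepares food on-site → Annual License required.
Art. II. floor area 14,200 square feet ≤ 14,400 square feet; hosts events open to the public → Large Premises Certificate not required.
Art. III. hosts events open to the public; prepares food on-site; does not operate outdoor seating on a public sidewalk → Annual Registration not required.
Art. IV. hosts events open to the public; prepares food on-site → Regulatory Authorization required.
Art. V. floor area 14,200 square feet ≥ 13,800 square feet; hosts events open to the public; prepares food on-site → General Business License required.
Art. VI. prepares food on-site; floor area 14,200 square feet ≤ 19,900 square feet; hosts events open to the public → Compliance Registration required.
Art. VII. floor area 14,200 square feet < 16,700 square feet; hosts events open to the public → Small Premises Authorization required.
Art. VIII. floor area 14,200 square feet ≥ 4,800 square feet; does not offer valet parking → General Business Permit not required.
Art. IX. hosts events open to the public → Public Assembly Certificate required.
Art. X. prepares food on-site → exempt from Compliance Registration.
Art. XI. prepares food on-site; floor area 14,200 square feet < 14,800 square feet → Food Service Registration not required.
Art. XII. floor area 14,200 square feet ≤ 14,700 square feet → exempt from Regulatory Authorization.

Annual License, General Business License, Public Assembly Certificate, Small Premises Authorization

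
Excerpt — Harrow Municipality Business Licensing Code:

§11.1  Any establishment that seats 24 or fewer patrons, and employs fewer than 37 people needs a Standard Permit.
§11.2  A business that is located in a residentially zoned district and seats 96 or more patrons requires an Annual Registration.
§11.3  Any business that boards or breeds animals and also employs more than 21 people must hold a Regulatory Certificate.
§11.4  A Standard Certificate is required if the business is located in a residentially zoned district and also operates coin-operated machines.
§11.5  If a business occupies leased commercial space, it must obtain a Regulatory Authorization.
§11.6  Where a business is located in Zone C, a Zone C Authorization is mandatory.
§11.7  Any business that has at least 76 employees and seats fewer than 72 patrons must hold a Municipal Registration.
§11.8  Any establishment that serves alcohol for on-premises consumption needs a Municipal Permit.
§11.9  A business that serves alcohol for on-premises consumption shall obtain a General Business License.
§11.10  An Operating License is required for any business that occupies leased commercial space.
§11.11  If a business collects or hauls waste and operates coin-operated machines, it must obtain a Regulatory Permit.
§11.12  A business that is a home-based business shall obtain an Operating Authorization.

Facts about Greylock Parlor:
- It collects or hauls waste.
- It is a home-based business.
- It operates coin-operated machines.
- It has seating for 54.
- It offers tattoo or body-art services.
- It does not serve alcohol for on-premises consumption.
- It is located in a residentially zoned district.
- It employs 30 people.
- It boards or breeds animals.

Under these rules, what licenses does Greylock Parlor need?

§11.1 seating 54 > 24; employees 30 < 37 → Standard Permit not required.
§11.2 is located in a residentially zoned district; seating 54 < 96 → Annual Registration not required.
§11.3 boards or breeds animals; employees 30 > 21 → Regulatory Certificate required.
§11.4 is located in a residentially zoned district; operates coin-operated machines → Standard Certificate required.
§11.5 is a home-based business (not: occupies leased commercial space) → Regulatory Authorization not required.
§11.6 is located in a residentially zoned district (not: is located in Zone C) → Zone C Authorization not required.
§11.7 employees 30 < 76; seating 54 < 72 → Municipal Registration not required.
§11.8 does not serve alcohol for on-premises consumption → Municipal Permit not required.
§11.9 does not serve alcohol for on-premises consumption → General Business License not required.
§11.10 is a home-based business (not: occupies leased commercial space) → Operating License not required.
§11.11 collects or hauls waste; operates coin-operated machines → Regulatory Permit required.
§11.12 is a home-based business → Operating Authorization required.

Operating Authorization, Regulatory Certificate, Regulatory Permit, Standard Certificate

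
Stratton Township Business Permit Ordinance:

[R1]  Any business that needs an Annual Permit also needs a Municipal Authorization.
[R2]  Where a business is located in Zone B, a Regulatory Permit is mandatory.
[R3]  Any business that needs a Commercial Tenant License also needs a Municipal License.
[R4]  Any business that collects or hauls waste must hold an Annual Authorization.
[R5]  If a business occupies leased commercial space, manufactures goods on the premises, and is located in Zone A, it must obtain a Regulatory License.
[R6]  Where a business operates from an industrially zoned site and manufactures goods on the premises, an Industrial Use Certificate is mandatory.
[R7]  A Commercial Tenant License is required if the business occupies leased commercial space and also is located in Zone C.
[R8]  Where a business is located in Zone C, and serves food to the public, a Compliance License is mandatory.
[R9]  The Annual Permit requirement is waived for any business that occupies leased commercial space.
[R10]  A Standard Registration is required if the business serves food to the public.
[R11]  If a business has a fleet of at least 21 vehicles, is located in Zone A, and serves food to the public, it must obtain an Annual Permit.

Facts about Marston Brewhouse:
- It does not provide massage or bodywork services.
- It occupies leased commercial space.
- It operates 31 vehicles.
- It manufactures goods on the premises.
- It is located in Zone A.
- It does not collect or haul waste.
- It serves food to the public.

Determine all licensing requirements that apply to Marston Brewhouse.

Regulatory License, Standard Registration

[R1] Annual Permit is not required → no effect.
[R2] is located in Zone A (not: is located in Zone B) → Regulatory Permit not required.
[R3] Commercial Tenant License is not required → no effect.
[R4] does not collect or haul waste → Annual Authorization not required.
[R5] occupies leased commercial space; manufactures goods on the premises; is located in Zone A → Regulatory License required.
[R6] occupies leased commercial space (not: operates from an industrially zoned site); manufactures goods on the premises → Industrial Use Certificate not required.
[R7] occupies leased commercial space; is located in Zone A (not: is located in Zone C) → Commercial Tenant License not required.
[R8] is located in Zone A (not: is located in Zone C); serves food to the public → Compliance License not required.
[R9] occupies leased commercial space → exempt from Annual Permit.
[R10] serves food to the public → Standard Registration required.
[R11] vehicles 31 ≥ 21; is located in Zone A; serves food to the public → Annual Permit required.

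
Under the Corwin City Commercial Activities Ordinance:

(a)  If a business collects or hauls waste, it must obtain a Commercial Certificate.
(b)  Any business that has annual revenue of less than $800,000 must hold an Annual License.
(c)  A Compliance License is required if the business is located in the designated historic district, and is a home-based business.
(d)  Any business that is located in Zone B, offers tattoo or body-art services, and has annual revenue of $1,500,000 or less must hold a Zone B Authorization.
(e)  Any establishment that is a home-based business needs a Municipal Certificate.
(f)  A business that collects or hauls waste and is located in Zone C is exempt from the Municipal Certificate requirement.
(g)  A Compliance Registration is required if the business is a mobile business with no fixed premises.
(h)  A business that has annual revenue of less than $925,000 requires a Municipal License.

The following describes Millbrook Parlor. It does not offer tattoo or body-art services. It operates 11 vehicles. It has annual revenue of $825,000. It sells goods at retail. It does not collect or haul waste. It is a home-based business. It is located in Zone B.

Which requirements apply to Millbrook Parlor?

Municipal Certificate, Municipal License

(a) does not collect or haul waste → Commercial Certificate not required.
(b) revenue $825,000 ≥ $800,000 → Annual License not required.
(c) is located in Zone B (not: is located in the designated historic district); is a home-based business → Compliance License not required.
(d) is located in Zone B; does not offer tattoo or body-art services; revenue $825,000 ≤ $1,500,000 → Zone B Authorization not required.
(e) is a home-based business → Municipal Certificate required.
(f) does not collect or haul waste; is located in Zone B (not: is located in Zone C) → Municipal Certificate exemption does not apply.
(g) is a home-based business (not: is a mobile business with no fixed premises) → Compliance Registration not required.
(h) revenue $825,000 < $925,000 → Municipal License required.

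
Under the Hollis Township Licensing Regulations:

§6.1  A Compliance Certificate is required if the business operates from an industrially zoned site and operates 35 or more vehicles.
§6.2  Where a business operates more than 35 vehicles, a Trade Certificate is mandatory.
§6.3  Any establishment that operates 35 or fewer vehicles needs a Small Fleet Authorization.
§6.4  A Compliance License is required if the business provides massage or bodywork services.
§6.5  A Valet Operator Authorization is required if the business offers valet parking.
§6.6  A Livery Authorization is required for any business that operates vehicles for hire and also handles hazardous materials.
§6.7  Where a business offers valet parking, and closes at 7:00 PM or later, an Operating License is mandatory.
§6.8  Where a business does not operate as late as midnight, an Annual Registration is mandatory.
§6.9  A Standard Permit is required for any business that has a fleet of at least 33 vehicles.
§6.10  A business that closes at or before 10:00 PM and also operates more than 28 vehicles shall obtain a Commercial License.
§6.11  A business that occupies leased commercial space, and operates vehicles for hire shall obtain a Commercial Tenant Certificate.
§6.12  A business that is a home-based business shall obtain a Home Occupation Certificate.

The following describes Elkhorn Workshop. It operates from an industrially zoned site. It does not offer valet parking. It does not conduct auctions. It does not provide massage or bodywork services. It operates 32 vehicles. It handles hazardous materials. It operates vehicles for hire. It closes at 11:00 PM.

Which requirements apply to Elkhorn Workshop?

§6.1 operates from an industrially zoned site; vehicles 32 < 35 → Compliance Certificate not required.
§6.2 vehicles 32 ≤ 35 → Trade Certificate not required.
§6.3 vehicles 32 ≤ 35 → Small Fleet Authorization required.
§6.4 does not provide massage or bodywork services → Compliance License not required.
§6.5 does not offer valet parking → Valet Operator Authorization not required.
§6.6 operates vehicles for hire; handles hazardous materials → Livery Authorization required.
§6.7 does not offer valet parking; closes 11:00 PM, after 7:00 PM → Operating License not required.
§6.8 closes 11:00 PM, at/before midnight → Annual Registration required.
§6.9 vehicles 32 < 33 → Standard Permit not required.
§6.10 closes 11:00 PM, after 10:00 PM; vehicles 32 > 28 → Commercial License not required.
§6.11 operates from an industrially zoned site (not: occupies leased commercial space); operates vehicles for hire → Commercial Tenant Certificate not required.
§6.12 operates from an industrially zoned site (not: is a home-based business) → Home Occupation Certificate not required.

Annual Registration, Livery Authorization, Small Fleet Authorization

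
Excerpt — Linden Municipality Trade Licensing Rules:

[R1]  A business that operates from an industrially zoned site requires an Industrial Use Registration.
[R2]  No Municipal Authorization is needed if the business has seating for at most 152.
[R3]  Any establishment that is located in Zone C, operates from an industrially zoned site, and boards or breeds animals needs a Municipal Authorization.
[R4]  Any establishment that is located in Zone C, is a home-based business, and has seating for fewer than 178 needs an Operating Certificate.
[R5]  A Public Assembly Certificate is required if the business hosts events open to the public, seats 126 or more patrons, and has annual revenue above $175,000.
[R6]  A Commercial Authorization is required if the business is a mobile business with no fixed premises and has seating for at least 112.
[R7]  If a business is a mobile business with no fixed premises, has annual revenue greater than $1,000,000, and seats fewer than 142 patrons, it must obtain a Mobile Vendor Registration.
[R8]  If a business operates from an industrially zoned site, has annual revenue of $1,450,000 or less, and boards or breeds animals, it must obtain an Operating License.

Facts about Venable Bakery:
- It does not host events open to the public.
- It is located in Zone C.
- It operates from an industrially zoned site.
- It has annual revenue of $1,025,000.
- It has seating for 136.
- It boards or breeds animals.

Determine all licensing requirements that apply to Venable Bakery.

[R1] operates from an industrially zoned site → Industrial Use Registration required.
[R2] seating 136 ≤ 152 → exempt from Municipal Authorization.
[R3] is located in Zone C; operates from an industrially zoned site; boards or breeds animals → Municipal Authorization required.
[R4] is located in Zone C; operates from an industrially zoned site (not: is a home-based business); seating 136 < 178 → Operating Certificate not required.
[R5] does not host events open to the public; seating 136 ≥ 126; revenue $1,025,000 > $175,000 → Public Assembly Certificate not required.
[R6] operates from an industrially zoned site (not: is a mobile business with no fixed premises); seating 136 ≥ 112 → Commercial Authorization not required.
[R7] operates from an industrially zoned site (not: is a mobile business with no fixed premises); revenue $1,025,000 > $1,000,000; seating 136 < 142 → Mobile Vendor Registration not required.
[R8] operates from an industrially zoned site; revenue $1,025,000 ≤ $1,450,000; boards or breeds animals → Operating License required.

Industrial Use Registration, Operating License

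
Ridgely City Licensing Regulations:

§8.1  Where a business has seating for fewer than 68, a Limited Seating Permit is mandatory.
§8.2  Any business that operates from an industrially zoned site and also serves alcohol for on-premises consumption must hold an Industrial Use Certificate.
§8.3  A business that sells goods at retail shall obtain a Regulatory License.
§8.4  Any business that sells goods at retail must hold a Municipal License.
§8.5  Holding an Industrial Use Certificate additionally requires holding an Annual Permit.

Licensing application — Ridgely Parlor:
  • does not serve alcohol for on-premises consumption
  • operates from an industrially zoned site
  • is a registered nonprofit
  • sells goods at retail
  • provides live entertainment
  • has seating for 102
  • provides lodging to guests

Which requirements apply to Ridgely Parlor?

§8.1 seating 102 ≥ 68 → Limited Seating Permit not required.
§8.2 operates from an industrially zoned site; does not serve alcohol for on-premises consumption → Industrial Use Certificate not required.
§8.3 sells goods at retail → Regulatory License required.
§8.4 sells goods at retail → Municipal License required.
§8.5 Industrial Use Certificate is not required → no effect.

Municipal License, Regulatory License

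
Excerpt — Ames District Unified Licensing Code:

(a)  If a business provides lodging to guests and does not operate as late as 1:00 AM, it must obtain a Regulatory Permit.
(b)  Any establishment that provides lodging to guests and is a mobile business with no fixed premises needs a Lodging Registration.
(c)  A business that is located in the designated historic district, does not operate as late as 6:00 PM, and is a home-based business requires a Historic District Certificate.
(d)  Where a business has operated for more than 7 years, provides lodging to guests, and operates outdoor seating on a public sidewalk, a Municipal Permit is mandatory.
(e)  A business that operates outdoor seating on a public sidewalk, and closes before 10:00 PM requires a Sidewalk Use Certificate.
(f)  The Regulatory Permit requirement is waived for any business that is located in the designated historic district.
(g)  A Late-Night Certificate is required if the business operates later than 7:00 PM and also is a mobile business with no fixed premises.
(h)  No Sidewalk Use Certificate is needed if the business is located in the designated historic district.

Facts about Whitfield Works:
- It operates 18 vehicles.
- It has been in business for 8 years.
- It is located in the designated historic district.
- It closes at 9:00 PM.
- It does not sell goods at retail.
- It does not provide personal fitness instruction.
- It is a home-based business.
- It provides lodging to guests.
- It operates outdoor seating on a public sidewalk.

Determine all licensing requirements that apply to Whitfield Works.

(a) provides lodging to guests; closes 9:00 PM, at/before 1:00 AM → Regulatory Permit required.
(b) provides lodging to guests; is a home-based business (not: is a mobile business with no fixed premises) → Lodging Registration not required.
(c) is located in the designated historic district; closes 9:00 PM, after 6:00 PM; is a home-based business → Historic District Certificate not required.
(d) years in business 8 > 7; provides lodging to guests; operates outdoor seating on a public sidewalk → Municipal Permit required.
(e) operates outdoor seating on a public sidewalk; closes 9:00 PM, at/before 10:00 PM → Sidewalk Use Certificate required.
(f) is located in the designated historic district → exempt from Regulatory Permit.
(g) closes 9:00 PM, after 7:00 PM; is a home-based business (not: is a mobile business with no fixed premises) → Late-Night Certificate not required.
(h) is located in the designated historic district → exempt from Sidewalk Use Certificate.

Municipal Permit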